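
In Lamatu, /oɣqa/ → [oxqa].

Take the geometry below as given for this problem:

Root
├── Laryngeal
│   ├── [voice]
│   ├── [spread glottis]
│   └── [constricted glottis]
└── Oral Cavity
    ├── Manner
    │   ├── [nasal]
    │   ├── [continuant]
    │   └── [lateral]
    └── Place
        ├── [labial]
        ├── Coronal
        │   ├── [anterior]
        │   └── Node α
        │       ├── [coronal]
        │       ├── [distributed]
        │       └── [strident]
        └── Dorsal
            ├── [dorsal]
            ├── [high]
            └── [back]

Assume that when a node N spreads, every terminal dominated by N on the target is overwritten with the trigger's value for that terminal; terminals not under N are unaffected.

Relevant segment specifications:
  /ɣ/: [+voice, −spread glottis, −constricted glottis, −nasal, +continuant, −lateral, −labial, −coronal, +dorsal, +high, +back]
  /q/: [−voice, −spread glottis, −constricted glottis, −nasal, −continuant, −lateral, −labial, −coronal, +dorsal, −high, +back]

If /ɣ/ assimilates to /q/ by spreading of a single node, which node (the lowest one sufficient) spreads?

[voice]

Comparing /ɣ/ with its surface form [x], the only feature that changes is [voice].
Only a single terminal changes, and /q/ supplies the new value, so [voice] itself is the minimal spreading constituent.
[continuant], [high] stay as in /ɣ/ although /q/ differs there, so no node dominating them spread; among the remaining candidates [voice] is the lowest that derives the output.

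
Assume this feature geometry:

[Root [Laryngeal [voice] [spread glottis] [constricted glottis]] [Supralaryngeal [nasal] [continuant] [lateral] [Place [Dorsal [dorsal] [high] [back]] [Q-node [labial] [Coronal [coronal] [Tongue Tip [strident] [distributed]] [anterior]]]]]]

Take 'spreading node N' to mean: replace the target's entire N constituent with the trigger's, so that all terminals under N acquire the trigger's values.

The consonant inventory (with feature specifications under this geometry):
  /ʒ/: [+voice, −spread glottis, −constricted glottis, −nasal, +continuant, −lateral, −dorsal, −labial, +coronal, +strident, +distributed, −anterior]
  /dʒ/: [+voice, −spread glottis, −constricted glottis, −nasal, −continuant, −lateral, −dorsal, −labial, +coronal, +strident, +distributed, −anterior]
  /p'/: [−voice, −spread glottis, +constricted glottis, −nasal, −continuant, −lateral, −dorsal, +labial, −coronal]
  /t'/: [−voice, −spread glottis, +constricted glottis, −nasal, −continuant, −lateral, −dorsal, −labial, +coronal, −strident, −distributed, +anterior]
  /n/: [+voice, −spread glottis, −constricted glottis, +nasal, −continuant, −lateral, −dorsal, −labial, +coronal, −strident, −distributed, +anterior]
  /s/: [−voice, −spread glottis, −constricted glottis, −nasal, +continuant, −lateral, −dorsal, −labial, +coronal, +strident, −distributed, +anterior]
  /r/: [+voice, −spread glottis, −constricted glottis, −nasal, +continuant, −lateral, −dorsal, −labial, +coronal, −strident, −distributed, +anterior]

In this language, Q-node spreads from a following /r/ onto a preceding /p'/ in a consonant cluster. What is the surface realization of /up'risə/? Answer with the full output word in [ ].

Terminals under Q-node in this geometry: [labial], [coronal], [strident], [distributed], [anterior].
Spreading Q-node from /r/ onto /p'/ replaces those values with /r/'s: [−labial], [+coronal], [−strident], [−distributed], [+anterior]. Features outside Q-node ([voice], [spread glottis], [constricted glottis], …) stay as in /p'/.
This feature bundle is that of [t'], so /up'risə/ surfaces as [ut'risə].

[ut'risə]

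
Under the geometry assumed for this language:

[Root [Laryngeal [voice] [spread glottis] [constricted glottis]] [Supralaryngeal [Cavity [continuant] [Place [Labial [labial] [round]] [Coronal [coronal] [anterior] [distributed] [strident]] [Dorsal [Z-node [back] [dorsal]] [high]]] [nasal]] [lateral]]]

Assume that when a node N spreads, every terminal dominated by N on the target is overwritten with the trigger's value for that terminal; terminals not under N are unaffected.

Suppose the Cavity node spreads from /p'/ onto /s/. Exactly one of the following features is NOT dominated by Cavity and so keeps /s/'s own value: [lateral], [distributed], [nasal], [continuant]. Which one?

Under this geometry, Cavity contains [continuant], [labial], [round], [coronal], [anterior], [distributed], [strident], [back], [dorsal], [high], [nasal].
Of the listed options, [continuant], [nasal], [distributed] are among these and would be overwritten by spreading Cavity.
But [lateral] is a dependent of Supralaryngeal, outside Cavity; it is therefore untouched by the spreading.

[lateral]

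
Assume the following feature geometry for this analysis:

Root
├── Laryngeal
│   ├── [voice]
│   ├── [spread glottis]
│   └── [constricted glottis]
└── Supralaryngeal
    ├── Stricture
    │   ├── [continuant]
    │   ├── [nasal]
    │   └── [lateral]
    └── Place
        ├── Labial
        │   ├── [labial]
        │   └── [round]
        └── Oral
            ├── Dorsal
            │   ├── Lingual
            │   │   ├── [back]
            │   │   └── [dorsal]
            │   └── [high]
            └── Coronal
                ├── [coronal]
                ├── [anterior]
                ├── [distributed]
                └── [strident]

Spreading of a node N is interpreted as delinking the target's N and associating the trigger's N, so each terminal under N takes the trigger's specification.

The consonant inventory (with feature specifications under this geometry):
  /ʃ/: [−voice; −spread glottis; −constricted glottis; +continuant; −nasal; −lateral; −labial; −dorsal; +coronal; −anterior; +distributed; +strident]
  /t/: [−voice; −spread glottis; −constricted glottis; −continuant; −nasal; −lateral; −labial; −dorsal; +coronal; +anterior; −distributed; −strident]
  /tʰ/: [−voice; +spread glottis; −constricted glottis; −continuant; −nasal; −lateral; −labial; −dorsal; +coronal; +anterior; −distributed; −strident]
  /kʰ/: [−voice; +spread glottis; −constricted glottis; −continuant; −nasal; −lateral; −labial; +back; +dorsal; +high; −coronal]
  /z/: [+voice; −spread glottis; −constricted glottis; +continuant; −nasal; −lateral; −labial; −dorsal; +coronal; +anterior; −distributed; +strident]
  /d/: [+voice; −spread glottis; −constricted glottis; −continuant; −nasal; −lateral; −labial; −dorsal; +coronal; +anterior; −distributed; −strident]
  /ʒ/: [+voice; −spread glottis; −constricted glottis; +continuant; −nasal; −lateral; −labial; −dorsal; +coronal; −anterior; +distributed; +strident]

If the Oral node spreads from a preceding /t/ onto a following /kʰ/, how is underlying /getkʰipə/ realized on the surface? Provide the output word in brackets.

[gettʰipə]

Oral immediately or transitively dominates [back], [dorsal], [high], [coronal], [anterior], [distributed], [strident].
The target acquires /t/'s values for everything under Oral — [−dorsal], [+coronal], [+anterior], [−distributed], [−strident] — while keeping its own [voice], [spread glottis], [constricted glottis], ….
This feature bundle is that of [tʰ], so /getkʰipə/ surfaces as [gettʰipə].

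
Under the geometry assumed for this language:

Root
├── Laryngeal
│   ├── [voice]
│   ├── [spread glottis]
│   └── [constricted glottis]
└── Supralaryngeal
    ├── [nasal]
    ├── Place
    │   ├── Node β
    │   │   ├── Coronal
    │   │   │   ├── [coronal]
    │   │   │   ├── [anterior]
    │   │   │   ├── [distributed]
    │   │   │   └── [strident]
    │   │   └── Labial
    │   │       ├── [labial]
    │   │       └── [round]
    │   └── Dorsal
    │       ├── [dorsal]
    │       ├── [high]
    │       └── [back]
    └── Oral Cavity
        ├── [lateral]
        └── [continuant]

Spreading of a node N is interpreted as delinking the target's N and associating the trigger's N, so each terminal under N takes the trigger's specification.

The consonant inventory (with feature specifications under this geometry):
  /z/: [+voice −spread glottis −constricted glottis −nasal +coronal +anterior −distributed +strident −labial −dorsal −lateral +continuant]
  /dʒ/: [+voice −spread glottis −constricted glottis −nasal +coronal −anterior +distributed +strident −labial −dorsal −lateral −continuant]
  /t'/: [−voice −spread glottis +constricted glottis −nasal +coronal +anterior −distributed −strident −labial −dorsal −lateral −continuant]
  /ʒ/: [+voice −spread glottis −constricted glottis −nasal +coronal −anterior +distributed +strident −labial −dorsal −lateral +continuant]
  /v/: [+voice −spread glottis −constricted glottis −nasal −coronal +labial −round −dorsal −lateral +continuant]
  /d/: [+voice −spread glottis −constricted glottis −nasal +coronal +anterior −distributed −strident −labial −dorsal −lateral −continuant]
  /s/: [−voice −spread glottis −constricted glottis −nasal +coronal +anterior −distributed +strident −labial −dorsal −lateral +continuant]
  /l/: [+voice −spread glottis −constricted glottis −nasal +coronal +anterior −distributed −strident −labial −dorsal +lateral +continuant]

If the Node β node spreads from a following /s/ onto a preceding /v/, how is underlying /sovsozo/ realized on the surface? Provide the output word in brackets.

[sozsozo]

Terminals under Node β in this geometry: [coronal], [anterior], [distributed], [strident], [labial], [round].
After delinking /v/'s Node β and linking /s/'s, the affected terminals become [+coronal], [+anterior], [−distributed], [+strident], [−labial]; [voice], [spread glottis], [constricted glottis], … (outside Node β) are retained from /v/.
Among the inventory, only /z/ has exactly this specification, giving the surface form [sozsozo].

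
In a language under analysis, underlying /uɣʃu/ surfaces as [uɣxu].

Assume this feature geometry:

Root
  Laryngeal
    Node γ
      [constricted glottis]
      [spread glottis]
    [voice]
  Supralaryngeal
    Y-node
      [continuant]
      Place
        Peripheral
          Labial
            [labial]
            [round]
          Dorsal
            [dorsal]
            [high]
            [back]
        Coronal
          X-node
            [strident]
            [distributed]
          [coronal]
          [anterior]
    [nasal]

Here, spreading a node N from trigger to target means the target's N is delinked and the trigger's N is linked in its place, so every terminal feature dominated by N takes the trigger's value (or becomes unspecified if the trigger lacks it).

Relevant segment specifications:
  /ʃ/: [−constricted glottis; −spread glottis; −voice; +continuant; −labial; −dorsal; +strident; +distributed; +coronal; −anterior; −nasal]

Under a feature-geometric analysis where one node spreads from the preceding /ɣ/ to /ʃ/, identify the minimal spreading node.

Place

Comparing /ʃ/ with its surface form [x], the features that change are [coronal], [anterior], [distributed], [strident], [dorsal], [high], [back].
Tracing each changed feature up the tree, the paths first meet at Place; any lower node misses at least one of them.
Delinking /ʃ/'s Place and associating /ɣ/'s Place gives precisely the feature bundle of [x].
[voice], a feature on which the two segments disagree outside Place, is unchanged — nothing dominating it spread, and Place is the minimal sufficient constituent.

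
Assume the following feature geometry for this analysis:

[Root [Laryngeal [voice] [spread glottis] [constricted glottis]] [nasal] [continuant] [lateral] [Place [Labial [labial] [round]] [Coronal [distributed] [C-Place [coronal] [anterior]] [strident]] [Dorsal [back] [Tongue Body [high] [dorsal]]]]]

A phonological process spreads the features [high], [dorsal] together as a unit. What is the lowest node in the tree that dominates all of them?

[high]: Root > Place > Dorsal > Tongue Body > [high].
[dorsal] lies under Tongue Body (below Place).
The listed terminals split across distinct daughters of Tongue Body, so Tongue Body itself is the smallest node containing them all.

Tongue Body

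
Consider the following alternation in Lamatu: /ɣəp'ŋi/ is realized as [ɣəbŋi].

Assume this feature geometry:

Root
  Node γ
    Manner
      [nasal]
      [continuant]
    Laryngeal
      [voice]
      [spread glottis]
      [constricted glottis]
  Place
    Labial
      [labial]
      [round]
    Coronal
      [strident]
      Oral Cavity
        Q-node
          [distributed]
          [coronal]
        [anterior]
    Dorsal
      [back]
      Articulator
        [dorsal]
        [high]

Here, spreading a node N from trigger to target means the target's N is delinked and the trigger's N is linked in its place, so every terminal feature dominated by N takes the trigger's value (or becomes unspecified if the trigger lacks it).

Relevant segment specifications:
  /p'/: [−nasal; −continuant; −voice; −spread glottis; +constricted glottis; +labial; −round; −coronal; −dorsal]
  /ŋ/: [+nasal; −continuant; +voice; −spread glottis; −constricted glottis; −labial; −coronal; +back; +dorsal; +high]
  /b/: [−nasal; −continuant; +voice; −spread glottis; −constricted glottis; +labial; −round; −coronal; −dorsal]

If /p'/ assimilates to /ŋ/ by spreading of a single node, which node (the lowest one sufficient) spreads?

/p'/ and [b] differ in [voice], [constricted glottis]; every other specified feature is identical.
These terminals are all dominated by Laryngeal, and no proper subconstituent of Laryngeal covers them all; Laryngeal is their lowest common ancestor.
Spreading Laryngeal from /ŋ/ overwrites each of those terminals with /ŋ/'s values, yielding exactly [b].
[nasal] — on which /ŋ/ differs from /p'/ — is unchanged, so neither Node γ nor anything higher can have spread; the constituent is no larger than Laryngeal.

Laryngeal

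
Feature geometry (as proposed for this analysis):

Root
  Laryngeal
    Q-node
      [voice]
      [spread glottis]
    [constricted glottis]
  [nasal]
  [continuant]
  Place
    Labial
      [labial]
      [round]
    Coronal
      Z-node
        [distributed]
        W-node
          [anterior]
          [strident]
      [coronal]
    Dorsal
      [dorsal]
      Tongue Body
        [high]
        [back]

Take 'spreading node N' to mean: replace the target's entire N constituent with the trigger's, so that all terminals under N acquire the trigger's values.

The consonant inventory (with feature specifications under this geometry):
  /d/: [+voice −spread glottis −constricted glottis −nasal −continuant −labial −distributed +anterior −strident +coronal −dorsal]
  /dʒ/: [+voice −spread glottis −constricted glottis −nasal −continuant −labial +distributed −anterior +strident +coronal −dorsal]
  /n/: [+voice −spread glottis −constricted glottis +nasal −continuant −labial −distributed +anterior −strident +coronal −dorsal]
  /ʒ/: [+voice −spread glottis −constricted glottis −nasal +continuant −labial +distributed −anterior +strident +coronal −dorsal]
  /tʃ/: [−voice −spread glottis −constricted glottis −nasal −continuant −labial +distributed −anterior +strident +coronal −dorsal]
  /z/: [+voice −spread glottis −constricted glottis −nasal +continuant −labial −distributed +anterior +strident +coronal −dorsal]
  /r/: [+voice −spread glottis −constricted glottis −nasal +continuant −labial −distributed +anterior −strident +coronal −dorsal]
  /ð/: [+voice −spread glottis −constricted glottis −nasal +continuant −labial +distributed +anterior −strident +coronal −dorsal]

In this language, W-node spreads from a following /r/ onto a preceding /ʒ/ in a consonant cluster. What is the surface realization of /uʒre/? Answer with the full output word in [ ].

[uðre]

Terminals under W-node in this geometry: [anterior], [strident].
Spreading W-node from /r/ onto /ʒ/ replaces those values with /r/'s: [+anterior], [−strident]. Features outside W-node ([voice], [spread glottis], [constricted glottis], …) stay as in /ʒ/.
The resulting bundle matches /ð/ in the inventory; substituting it for /ʒ/ gives [uðre].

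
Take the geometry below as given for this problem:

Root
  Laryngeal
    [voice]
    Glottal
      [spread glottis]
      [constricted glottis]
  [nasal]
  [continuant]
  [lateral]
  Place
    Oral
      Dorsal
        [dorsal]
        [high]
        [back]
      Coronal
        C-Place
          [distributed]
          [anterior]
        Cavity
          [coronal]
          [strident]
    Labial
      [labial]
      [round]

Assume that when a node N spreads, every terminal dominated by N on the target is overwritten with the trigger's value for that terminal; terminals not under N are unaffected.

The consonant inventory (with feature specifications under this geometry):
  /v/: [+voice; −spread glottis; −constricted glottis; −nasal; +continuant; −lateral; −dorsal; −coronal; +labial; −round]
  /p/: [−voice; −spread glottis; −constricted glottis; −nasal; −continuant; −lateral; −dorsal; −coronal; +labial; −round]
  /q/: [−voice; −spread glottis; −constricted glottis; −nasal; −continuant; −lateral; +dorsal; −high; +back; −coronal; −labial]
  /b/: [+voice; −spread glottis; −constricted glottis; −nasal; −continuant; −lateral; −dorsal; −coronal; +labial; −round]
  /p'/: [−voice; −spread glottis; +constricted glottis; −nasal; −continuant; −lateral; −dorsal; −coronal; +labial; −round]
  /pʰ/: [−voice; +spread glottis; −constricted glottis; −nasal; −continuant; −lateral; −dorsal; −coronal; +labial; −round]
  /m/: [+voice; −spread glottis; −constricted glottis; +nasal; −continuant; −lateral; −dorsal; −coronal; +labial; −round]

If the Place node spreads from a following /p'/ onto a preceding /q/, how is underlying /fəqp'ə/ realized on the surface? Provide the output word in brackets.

Terminals under Place in this geometry: [dorsal], [high], [back], [distributed], [anterior], [coronal], [strident], [labial], [round].
The target acquires /p'/'s values for everything under Place — [−dorsal], [−coronal], [+labial], [−round] — while keeping its own [voice], [spread glottis], [constricted glottis], ….
Among the inventory, only /p/ has exactly this specification, giving the surface form [fəpp'ə].

[fəpp'ə]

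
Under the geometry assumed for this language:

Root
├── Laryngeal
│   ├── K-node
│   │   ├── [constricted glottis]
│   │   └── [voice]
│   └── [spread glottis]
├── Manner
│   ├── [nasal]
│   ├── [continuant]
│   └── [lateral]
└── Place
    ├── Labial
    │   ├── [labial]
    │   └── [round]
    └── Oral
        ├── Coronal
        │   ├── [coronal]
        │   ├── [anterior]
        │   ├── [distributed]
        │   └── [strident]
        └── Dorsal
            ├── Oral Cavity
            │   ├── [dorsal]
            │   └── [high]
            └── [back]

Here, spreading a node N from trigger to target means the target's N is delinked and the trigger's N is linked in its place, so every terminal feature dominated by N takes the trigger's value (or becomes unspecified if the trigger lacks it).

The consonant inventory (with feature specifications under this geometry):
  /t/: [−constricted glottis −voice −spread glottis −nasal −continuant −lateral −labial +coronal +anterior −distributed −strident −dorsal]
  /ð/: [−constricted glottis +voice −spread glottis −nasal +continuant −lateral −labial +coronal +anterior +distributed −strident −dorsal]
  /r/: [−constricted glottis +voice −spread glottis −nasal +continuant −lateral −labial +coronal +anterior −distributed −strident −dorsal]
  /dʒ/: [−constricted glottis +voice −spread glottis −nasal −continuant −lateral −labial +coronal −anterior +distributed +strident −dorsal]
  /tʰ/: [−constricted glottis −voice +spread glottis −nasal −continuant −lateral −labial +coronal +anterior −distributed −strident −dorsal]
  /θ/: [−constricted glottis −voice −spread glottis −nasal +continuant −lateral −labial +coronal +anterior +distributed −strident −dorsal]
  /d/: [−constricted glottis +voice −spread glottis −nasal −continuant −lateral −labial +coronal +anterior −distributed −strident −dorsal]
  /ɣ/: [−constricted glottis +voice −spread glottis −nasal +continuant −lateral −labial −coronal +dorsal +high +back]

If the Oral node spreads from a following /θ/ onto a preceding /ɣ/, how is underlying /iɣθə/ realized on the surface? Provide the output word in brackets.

Terminals under Oral in this geometry: [coronal], [anterior], [distributed], [strident], [dorsal], [high], [back].
After delinking /ɣ/'s Oral and linking /θ/'s, the affected terminals become [+coronal], [+anterior], [+distributed], [−strident], [−dorsal]; [constricted glottis], [voice], [spread glottis], … (outside Oral) are retained from /ɣ/.
The resulting bundle matches /ð/ in the inventory; substituting it for /ɣ/ gives [iðθə].

[iðθə]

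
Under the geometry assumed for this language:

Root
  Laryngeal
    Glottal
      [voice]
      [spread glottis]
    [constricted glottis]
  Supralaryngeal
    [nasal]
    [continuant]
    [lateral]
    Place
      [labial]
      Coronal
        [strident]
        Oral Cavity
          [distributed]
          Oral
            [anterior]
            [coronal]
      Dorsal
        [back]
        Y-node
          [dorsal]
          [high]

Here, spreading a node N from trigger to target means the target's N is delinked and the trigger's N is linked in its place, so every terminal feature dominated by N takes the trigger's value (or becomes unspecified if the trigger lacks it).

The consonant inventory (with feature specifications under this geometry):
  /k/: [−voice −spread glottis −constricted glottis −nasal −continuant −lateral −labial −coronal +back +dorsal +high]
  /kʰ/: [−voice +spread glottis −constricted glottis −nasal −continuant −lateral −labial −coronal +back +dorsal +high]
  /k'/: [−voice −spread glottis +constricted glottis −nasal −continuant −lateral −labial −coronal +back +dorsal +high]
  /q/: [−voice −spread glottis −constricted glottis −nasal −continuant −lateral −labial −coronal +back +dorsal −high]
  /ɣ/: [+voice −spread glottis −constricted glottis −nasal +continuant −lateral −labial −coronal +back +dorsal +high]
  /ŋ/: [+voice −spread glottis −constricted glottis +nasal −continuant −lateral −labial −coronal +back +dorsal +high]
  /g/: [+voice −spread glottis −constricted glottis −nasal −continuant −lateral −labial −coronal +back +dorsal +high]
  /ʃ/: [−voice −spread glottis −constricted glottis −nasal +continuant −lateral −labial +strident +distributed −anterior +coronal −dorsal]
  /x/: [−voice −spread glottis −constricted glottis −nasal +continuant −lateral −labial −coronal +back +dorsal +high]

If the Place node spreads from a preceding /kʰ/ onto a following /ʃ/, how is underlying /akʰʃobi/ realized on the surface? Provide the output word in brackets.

The Place node dominates the terminals [labial], [strident], [distributed], [anterior], [coronal], [back], [dorsal], [high].
Spreading Place from /kʰ/ onto /ʃ/ replaces those values with /kʰ/'s: [−labial], [−coronal], [+back], [+dorsal], [+high]. Features outside Place ([voice], [spread glottis], [constricted glottis], …) stay as in /ʃ/.
This feature bundle is that of [x], so /akʰʃobi/ surfaces as [akʰxobi].

[akʰxobi]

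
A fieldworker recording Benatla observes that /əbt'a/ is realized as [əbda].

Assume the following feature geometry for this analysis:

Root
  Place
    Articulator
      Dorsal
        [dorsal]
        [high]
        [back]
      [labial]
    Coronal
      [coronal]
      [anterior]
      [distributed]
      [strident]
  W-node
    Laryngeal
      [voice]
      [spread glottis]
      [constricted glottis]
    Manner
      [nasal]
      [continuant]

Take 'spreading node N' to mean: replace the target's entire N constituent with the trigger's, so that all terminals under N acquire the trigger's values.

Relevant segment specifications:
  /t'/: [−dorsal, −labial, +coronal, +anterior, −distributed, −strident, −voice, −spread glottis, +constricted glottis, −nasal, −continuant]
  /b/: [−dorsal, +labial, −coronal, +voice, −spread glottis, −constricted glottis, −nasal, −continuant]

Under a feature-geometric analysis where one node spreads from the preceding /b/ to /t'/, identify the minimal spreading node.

Laryngeal

/t'/ and [d] differ in [voice], [constricted glottis]; every other specified feature is identical.
Tracing each changed feature up the tree, the paths first meet at Laryngeal; any lower node misses at least one of them.
If Laryngeal spreads, every terminal under it takes /b/'s value, producing [d] as observed.
[labial], [coronal] stay as in /t'/ although /b/ differs there, so no node dominating them spread; among the remaining candidates Laryngeal is the lowest that derives the output.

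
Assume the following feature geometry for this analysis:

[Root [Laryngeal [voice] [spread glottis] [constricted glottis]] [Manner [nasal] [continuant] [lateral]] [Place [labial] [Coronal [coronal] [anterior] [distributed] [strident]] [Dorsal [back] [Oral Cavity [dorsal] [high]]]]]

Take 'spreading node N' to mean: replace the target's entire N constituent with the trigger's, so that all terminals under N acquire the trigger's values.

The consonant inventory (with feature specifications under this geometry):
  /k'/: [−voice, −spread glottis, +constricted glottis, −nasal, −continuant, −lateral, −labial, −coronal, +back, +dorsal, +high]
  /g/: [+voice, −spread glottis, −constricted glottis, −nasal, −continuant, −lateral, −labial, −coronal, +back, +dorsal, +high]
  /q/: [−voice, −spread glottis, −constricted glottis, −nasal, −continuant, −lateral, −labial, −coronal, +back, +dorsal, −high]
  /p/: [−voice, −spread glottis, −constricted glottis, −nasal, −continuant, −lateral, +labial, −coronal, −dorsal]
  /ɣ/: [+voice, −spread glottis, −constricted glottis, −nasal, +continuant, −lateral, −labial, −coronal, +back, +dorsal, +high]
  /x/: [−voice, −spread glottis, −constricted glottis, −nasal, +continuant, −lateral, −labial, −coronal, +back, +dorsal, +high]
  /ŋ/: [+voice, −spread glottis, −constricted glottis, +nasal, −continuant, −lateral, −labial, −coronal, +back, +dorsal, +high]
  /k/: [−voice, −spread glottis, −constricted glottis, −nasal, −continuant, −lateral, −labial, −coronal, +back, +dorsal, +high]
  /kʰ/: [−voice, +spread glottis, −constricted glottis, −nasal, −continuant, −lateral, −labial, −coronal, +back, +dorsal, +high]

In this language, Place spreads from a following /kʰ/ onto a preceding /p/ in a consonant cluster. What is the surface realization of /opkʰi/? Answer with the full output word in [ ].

[okkʰi]

Terminals under Place in this geometry: [labial], [coronal], [anterior], [distributed], [strident], [back], [dorsal], [high].
The target acquires /kʰ/'s values for everything under Place — [−labial], [−coronal], [+back], [+dorsal], [+high] — while keeping its own [voice], [spread glottis], [constricted glottis], ….
Among the inventory, only /k/ has exactly this specification, giving the surface form [okkʰi].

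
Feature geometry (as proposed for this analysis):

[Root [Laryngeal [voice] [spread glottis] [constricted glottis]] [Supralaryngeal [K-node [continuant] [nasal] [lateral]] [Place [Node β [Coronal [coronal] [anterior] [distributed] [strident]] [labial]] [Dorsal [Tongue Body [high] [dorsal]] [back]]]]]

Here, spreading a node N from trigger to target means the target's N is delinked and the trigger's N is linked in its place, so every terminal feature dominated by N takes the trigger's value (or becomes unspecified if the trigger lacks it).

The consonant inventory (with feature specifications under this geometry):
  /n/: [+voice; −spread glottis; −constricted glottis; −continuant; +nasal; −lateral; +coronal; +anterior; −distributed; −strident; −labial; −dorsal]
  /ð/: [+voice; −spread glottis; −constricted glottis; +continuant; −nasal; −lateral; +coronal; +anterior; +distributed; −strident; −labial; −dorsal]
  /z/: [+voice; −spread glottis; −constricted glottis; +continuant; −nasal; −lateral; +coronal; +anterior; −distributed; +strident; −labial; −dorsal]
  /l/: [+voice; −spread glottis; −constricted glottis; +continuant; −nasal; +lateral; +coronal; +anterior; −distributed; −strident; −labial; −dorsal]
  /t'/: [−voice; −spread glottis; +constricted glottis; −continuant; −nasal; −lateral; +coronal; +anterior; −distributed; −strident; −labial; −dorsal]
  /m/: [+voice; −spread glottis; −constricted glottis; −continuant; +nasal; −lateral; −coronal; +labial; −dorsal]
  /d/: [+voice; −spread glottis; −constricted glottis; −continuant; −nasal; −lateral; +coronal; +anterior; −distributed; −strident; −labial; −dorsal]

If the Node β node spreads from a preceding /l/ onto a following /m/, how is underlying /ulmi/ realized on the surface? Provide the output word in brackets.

[ulni]

The Node β node dominates the terminals [coronal], [anterior], [distributed], [strident], [labial].
Spreading Node β from /l/ onto /m/ replaces those values with /l/'s: [+coronal], [+anterior], [−distributed], [−strident], [−labial]. Features outside Node β ([voice], [spread glottis], [constricted glottis], …) stay as in /m/.
Among the inventory, only /n/ has exactly this specification, giving the surface form [ulni].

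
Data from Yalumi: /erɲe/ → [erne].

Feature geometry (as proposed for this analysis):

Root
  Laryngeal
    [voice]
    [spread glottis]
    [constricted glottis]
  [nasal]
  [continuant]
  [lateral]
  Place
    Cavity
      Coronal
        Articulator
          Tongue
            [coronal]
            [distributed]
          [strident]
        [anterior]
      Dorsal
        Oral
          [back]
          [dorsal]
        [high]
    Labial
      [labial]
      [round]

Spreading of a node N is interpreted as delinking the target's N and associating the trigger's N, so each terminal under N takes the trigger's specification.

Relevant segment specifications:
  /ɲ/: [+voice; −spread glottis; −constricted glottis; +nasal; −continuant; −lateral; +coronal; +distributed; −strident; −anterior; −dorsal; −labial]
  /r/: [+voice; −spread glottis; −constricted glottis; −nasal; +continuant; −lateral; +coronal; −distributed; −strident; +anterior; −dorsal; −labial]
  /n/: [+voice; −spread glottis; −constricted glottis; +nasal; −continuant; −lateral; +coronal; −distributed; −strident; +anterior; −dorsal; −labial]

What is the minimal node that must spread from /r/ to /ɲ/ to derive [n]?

/ɲ/ and [n] differ in [anterior], [distributed]; every other specified feature is identical.
Tracing each changed feature up the tree, the paths first meet at Coronal; any lower node misses at least one of them.
If Coronal spreads, every terminal under it takes /r/'s value, producing [n] as observed.
Features on which the two segments disagree outside Coronal, such as [nasal], [continuant], are unchanged — nothing dominating them spread, and Coronal is the minimal sufficient constituent.

Coronal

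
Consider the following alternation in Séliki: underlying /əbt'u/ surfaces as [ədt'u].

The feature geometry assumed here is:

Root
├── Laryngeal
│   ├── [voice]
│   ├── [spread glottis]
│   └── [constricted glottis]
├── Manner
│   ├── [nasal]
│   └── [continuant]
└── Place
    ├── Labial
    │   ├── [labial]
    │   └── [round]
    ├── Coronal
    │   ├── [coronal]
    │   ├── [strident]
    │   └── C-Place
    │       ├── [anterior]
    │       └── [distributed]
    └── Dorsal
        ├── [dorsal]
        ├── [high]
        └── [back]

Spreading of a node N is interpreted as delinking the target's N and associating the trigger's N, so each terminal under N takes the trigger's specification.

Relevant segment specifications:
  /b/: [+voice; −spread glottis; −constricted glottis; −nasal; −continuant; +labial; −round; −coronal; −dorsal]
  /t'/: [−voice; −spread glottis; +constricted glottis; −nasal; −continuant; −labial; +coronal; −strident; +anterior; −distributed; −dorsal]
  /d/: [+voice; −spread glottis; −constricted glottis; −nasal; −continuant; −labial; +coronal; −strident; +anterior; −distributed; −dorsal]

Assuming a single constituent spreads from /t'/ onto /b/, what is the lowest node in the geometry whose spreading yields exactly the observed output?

The alternation /b/ → [d] changes [labial], [round], [coronal], [anterior], [distributed], [strident] and nothing else.
The smallest constituent containing every changed terminal is Place — each of its daughters lacks at least one of the affected features.
If Place spreads, every terminal under it takes /t'/'s value, producing [d] as observed.
Since [voice], [constricted glottis] are preserved even though /t'/ disagrees there, no node above Place spread.

Place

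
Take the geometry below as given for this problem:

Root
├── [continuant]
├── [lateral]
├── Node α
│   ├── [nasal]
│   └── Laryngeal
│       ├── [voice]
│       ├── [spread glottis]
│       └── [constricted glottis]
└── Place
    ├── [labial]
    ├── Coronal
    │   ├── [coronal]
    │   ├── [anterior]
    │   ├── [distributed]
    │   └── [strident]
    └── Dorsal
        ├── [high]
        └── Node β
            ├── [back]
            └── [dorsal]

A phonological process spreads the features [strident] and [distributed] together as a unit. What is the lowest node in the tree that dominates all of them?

Coronal

[strident] is immediately dominated by Coronal.
[distributed] is immediately dominated by Coronal.
The listed terminals split across distinct daughters of Coronal, so Coronal itself is the smallest node containing them all.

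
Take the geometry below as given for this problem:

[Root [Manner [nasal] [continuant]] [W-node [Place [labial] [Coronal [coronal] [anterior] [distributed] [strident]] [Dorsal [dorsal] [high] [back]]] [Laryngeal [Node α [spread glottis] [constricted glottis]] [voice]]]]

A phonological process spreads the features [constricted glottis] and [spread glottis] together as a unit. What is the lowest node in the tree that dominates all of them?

[constricted glottis]: Root / W-node / Laryngeal / Node α / [constricted glottis].
[spread glottis]: Root / W-node / Laryngeal / Node α / [spread glottis].
Node α is the lowest common ancestor — every listed feature sits under it, and no single subconstituent of Node α covers them all.

Node α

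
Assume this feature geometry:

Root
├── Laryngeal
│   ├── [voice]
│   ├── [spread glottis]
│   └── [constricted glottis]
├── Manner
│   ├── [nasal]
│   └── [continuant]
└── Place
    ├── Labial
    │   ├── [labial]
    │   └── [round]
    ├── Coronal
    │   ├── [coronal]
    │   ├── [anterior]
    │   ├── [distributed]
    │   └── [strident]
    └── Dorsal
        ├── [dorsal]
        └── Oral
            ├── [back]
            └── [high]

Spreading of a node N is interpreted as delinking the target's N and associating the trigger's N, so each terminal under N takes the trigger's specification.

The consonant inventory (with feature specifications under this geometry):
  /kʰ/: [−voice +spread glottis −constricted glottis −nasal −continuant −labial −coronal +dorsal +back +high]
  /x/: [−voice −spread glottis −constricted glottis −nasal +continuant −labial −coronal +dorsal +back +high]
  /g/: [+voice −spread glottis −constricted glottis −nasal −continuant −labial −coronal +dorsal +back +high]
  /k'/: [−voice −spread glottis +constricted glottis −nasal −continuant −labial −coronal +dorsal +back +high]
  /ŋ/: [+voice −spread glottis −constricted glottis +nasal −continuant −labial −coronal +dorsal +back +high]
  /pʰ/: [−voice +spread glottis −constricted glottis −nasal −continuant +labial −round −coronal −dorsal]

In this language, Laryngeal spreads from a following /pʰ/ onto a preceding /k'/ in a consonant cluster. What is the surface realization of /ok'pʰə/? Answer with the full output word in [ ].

Laryngeal immediately or transitively dominates [voice], [spread glottis], [constricted glottis].
The target acquires /pʰ/'s values for everything under Laryngeal — [−voice], [+spread glottis], [−constricted glottis] — while keeping its own [nasal], [continuant], [labial], ….
The resulting bundle matches /kʰ/ in the inventory; substituting it for /k'/ gives [okʰpʰə].

[okʰpʰə]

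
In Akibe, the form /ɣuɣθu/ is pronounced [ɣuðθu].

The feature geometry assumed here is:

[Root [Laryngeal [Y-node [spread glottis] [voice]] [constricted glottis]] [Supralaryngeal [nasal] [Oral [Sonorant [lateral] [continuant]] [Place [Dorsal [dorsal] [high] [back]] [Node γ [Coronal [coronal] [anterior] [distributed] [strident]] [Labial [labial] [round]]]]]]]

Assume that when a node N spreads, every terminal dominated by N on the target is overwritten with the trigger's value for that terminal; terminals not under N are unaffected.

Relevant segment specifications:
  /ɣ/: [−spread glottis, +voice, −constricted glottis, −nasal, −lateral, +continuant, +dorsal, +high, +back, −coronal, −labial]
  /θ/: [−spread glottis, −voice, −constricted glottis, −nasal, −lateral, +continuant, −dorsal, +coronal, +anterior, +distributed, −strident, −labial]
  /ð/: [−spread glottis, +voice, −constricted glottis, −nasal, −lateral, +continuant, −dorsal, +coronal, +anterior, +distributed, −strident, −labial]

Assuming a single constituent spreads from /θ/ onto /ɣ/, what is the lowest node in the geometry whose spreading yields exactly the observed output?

Place

The alternation /ɣ/ → [ð] changes [coronal], [anterior], [distributed], [strident], [dorsal], [high], [back] and nothing else.
These terminals are all dominated by Place, and no proper subconstituent of Place covers them all; Place is their lowest common ancestor.
If Place spreads, every terminal under it takes /θ/'s value, producing [ð] as observed.
[voice], a feature on which the two segments disagree outside Place, is unchanged — nothing dominating it spread, and Place is the minimal sufficient constituent.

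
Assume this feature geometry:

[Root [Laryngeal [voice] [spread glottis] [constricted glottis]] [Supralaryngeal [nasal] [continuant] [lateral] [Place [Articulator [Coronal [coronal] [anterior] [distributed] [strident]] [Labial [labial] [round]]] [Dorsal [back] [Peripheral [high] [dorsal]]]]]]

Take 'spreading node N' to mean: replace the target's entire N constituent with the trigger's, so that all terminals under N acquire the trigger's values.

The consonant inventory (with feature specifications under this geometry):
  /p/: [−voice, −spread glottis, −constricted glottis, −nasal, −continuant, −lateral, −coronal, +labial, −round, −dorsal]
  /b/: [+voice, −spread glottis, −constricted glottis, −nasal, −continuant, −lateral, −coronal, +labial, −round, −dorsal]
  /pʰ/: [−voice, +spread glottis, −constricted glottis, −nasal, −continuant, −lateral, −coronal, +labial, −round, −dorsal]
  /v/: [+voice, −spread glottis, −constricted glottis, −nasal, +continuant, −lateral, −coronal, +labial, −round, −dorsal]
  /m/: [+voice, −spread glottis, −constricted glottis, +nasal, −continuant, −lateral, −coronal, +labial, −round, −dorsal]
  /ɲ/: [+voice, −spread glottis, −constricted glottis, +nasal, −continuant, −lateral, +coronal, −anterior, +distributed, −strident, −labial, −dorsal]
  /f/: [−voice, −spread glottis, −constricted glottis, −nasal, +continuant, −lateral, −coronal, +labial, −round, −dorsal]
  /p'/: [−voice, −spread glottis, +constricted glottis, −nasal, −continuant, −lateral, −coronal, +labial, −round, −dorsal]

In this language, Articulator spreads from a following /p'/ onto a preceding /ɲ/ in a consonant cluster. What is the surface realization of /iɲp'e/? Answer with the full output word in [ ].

[imp'e]

Articulator immediately or transitively dominates [coronal], [anterior], [distributed], [strident], [labial], [round].
Spreading Articulator from /p'/ onto /ɲ/ replaces those values with /p'/'s: [−coronal], [+labial], [−round]. Features outside Articulator ([voice], [spread glottis], [constricted glottis], …) stay as in /ɲ/.
This feature bundle is that of [m], so /iɲp'e/ surfaces as [imp'e].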